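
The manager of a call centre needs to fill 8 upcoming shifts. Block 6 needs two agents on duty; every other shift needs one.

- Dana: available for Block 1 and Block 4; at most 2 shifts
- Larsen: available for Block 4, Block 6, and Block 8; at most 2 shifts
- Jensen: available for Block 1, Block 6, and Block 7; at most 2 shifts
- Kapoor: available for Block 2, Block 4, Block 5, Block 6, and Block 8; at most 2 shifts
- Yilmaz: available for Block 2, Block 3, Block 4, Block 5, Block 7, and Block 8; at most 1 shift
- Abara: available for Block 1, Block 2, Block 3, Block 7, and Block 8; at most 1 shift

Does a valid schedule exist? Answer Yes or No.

One valid schedule: Block 1→Dana, Block 2→Kapoor, Block 3→Yilmaz, Block 4→Dana, Block 5→Kapoor, Block 6→Larsen+Jensen, Block 7→Jensen, Block 8→Larsen.
Loads: Dana 2/2, Larsen 2/2, Jensen 2/2, Kapoor 2/2, Yilmaz 1/1, Abara 0/1 — all within limits.

Yes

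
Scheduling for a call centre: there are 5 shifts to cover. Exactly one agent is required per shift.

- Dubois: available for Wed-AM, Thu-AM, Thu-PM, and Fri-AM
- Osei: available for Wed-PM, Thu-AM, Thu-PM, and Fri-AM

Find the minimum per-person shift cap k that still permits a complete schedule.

With 2 agents and 5 worker-slots to fill, someone must work at least ⌈5/2⌉ = 3 shifts, so k ≥ 3.
k = 3 works: Wed-AM→Dubois, Wed-PM→Osei, Thu-AM→Dubois, Thu-PM→Dubois, Fri-AM→Osei.
Loads: Dubois 3, Osei 2 — all ≤ 3.

3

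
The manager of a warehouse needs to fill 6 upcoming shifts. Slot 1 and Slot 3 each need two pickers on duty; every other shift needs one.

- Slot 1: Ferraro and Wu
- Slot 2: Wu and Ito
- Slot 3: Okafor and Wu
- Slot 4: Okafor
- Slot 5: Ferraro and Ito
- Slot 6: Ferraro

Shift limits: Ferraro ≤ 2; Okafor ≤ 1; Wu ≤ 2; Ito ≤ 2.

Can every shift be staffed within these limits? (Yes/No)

No

Shifts {Slot 3, Slot 4} need 3 worker-slots in total, but the pickers available for any of those shifts (Okafor and Wu) can supply at most 2 among them. So no valid schedule exists.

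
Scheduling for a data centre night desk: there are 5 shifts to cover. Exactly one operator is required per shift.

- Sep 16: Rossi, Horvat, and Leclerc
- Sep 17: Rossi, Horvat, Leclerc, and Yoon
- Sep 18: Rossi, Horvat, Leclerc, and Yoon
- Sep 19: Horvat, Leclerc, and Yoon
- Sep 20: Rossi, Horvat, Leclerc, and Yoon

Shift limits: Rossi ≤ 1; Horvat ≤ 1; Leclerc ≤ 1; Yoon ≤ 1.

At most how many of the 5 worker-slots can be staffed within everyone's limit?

4

Total capacity across all operators is 1+1+1+1 = 4, and 5 slots are needed, so at most 4 can be filled.
An assignment achieving 4: Sep 16→Rossi, Sep 17→Leclerc, Sep 18→Yoon, Sep 19→Horvat.
Loads: Rossi 1/1, Horvat 1/1, Leclerc 1/1, Yoon 1/1.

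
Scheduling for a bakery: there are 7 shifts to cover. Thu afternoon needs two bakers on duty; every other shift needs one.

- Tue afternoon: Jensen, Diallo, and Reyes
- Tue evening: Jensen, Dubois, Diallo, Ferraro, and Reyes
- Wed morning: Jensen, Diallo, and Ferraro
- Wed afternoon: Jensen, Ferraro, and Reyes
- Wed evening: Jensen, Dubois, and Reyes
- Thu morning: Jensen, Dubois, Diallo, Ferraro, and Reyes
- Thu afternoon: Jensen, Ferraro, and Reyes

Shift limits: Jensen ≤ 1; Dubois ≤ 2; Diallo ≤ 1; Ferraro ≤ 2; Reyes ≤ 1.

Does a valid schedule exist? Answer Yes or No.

Total capacity is 1+2+1+2+1 = 7 but 8 worker-slots are needed — infeasible.

No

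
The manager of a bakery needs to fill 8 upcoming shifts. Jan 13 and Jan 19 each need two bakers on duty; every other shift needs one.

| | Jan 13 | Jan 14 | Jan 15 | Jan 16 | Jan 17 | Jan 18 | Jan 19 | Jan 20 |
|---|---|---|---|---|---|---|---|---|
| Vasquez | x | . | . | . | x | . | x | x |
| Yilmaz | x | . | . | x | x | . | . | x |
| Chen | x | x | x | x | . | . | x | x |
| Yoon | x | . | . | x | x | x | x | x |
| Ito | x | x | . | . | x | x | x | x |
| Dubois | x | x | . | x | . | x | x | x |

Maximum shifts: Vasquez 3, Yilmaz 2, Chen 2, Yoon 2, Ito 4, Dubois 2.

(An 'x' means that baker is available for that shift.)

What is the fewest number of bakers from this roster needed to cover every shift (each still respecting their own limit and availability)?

10 slots to fill and no one can take more than 4, so at least ⌈10/4⌉ = 3 bakers are needed.
Any 3 bakers together have capacity at most 4+3+2 = 9 < 10 slots, so 3 can never suffice.
Vasquez, Yilmaz, Chen, and Ito alone can cover everything: Jan 13→Yilmaz+Ito, Jan 14→Chen, Jan 15→Chen, Jan 16→Yilmaz, Jan 17→Vasquez, Jan 18→Ito, Jan 19→Vasquez+Ito, Jan 20→Vasquez.

4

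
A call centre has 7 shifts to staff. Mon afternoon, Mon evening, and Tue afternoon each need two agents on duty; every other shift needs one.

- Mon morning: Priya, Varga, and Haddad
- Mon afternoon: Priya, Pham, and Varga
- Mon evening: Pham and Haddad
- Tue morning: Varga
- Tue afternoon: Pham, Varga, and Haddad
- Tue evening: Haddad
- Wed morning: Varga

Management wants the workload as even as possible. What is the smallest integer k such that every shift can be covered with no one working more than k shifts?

With 4 agents and 10 worker-slots to fill, someone must work at least ⌈10/4⌉ = 3 shifts, so k ≥ 3.
k = 3 works: Mon morning→Priya, Mon afternoon→Priya+Pham, Mon evening→Pham+Haddad, Tue morning→Varga, Tue afternoon→Pham+Varga, Tue evening→Haddad, Wed morning→Varga.
Loads: Priya 2, Pham 3, Varga 3, Haddad 2 — all ≤ 3.

3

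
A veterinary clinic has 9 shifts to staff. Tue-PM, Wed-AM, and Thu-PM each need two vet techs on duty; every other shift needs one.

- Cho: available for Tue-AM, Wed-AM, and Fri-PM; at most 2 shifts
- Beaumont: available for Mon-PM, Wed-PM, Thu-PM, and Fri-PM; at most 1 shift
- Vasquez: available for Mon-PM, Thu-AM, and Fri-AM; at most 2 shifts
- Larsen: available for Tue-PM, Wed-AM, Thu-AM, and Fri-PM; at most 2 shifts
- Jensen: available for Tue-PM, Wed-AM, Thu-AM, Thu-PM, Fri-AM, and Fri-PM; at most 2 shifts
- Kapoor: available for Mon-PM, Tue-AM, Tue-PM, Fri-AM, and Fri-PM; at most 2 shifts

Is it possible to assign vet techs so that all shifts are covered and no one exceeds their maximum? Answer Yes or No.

No

Shifts {Wed-PM, Thu-PM} need 3 worker-slots in total, but the vet techs available for any of those shifts (Beaumont and Jensen) can supply at most 2 among them. So no valid schedule exists.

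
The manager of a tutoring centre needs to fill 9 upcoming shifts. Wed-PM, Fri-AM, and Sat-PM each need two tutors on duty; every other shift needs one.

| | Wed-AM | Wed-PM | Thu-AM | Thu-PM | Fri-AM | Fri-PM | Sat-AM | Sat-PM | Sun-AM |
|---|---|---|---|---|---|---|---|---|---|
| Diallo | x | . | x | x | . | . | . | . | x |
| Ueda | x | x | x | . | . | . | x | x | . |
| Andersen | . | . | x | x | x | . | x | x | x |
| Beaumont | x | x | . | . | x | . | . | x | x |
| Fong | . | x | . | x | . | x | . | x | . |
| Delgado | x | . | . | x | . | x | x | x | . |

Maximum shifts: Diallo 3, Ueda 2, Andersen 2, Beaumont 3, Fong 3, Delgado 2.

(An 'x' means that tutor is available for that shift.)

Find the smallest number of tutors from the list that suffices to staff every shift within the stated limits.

12 slots to fill and no one can take more than 3, so at least ⌈12/3⌉ = 4 tutors are needed.
Any 4 tutors together have capacity at most 3+3+3+2 = 11 < 12 slots, so 4 can never suffice.
Diallo, Ueda, Andersen, Beaumont, and Fong alone can cover everything: Wed-AM→Diallo, Wed-PM→Ueda+Beaumont, Thu-AM→Diallo, Thu-PM→Diallo, Fri-AM→Andersen+Beaumont, Fri-PM→Fong, Sat-AM→Ueda, Sat-PM→Beaumont+Fong, Sun-AM→Andersen.

5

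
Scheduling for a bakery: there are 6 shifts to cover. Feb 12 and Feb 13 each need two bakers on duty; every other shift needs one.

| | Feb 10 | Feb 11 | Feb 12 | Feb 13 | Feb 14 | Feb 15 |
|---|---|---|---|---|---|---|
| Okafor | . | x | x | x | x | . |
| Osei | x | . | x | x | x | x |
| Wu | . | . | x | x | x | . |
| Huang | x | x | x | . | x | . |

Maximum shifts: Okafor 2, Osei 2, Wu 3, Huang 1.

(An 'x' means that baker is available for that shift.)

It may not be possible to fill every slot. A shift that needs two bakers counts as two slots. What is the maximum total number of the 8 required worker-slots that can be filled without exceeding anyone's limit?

8

Total capacity across all bakers is 2+2+3+1 = 8, and 8 slots are needed, so at most 8 can be filled.
An assignment achieving 8: Feb 10→Osei, Feb 11→Okafor, Feb 12→Wu+Huang, Feb 13→Okafor+Wu, Feb 14→Wu, Feb 15→Osei.
Loads: Okafor 2/2, Osei 2/2, Wu 3/3, Huang 1/1.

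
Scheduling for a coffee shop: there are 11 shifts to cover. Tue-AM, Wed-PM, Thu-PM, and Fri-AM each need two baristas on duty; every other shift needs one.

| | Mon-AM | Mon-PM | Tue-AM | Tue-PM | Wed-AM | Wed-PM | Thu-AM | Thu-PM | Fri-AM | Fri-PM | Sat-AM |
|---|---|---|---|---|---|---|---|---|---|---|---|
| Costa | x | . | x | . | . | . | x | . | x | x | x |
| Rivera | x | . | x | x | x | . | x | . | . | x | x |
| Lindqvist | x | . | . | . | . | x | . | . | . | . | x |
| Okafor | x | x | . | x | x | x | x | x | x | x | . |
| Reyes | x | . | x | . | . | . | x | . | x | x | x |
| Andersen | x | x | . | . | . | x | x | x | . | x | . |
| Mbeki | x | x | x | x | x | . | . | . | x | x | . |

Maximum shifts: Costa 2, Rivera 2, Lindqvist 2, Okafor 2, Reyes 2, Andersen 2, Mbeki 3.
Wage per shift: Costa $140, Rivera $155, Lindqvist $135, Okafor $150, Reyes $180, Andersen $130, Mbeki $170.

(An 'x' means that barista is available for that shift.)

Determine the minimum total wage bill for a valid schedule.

$2290

Thu-PM can only be covered by Okafor and Andersen, so that assignment is forced.
Picking the cheapest available barista for each shift independently would cost $2085, but that ignores the shift limits.
An optimal schedule: Mon-AM→Lindqvist, Mon-PM→Okafor, Tue-AM→Reyes+Mbeki, Tue-PM→Rivera, Wed-AM→Rivera, Wed-PM→Lindqvist+Andersen, Thu-AM→Costa, Thu-PM→Okafor+Andersen, Fri-AM→Reyes+Mbeki, Fri-PM→Mbeki, Sat-AM→Costa.
Total: 135 + 150 + 180 + 170 + 155 + 155 + 135 + 130 + 140 + 150 + 130 + 180 + 170 + 170 + 140 = $2290.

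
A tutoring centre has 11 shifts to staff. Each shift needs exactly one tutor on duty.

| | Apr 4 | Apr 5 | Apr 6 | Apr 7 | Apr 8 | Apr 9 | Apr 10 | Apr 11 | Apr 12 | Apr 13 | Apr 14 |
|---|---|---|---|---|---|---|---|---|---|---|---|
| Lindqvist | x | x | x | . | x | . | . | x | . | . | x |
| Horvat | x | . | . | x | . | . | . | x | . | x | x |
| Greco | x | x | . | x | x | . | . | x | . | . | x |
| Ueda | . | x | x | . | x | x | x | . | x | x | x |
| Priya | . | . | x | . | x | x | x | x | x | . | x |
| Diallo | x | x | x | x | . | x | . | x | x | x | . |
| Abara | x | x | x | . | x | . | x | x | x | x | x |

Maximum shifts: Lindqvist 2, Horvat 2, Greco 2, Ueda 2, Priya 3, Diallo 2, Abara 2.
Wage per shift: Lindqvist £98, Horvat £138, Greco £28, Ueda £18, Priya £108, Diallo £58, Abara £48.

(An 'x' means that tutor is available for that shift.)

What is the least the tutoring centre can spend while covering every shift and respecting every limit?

£608

Picking the cheapest available tutor for each shift independently would cost £228, but that ignores the shift limits.
An optimal schedule: Apr 4→Greco, Apr 5→Diallo, Apr 6→Diallo, Apr 7→Greco, Apr 8→Lindqvist, Apr 9→Ueda, Apr 10→Ueda, Apr 11→Lindqvist, Apr 12→Abara, Apr 13→Abara, Apr 14→Priya.
Total: 28 + 58 + 58 + 28 + 98 + 18 + 18 + 98 + 48 + 48 + 108 = £608.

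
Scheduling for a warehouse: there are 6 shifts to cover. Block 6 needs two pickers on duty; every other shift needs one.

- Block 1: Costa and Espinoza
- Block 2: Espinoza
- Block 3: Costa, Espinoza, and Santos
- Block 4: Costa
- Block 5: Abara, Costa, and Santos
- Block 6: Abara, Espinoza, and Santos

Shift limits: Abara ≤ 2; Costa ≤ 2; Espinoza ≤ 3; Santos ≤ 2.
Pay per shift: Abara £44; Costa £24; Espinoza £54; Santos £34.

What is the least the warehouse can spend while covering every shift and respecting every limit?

£258

Block 2 can only be covered by Espinoza, so that assignment is forced.
Block 4 can only be covered by Costa, so that assignment is forced.
Picking the cheapest available picker for each shift independently would cost £228, but that ignores the shift limits.
An optimal schedule: Block 1→Costa, Block 2→Espinoza, Block 3→Santos, Block 4→Costa, Block 5→Abara, Block 6→Santos+Abara.
Total: 24 + 54 + 34 + 24 + 44 + 34 + 44 = £258.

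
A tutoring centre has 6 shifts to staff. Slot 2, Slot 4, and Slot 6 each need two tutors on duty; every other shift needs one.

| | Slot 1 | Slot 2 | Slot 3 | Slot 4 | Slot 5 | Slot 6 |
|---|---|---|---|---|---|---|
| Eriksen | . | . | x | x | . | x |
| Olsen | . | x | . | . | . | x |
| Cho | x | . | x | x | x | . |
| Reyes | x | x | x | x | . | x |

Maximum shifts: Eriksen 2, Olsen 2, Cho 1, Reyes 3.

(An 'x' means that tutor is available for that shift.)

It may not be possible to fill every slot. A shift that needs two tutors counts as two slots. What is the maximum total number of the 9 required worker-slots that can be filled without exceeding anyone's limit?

8

Total capacity across all tutors is 2+2+1+3 = 8, and 9 slots are needed, so at most 8 can be filled.
An assignment achieving 8: Slot 1→Reyes, Slot 2→Olsen+Reyes, Slot 3→Eriksen, Slot 4→Eriksen+Reyes, Slot 5→Cho, Slot 6→Olsen.
Loads: Eriksen 2/2, Olsen 2/2, Cho 1/1, Reyes 3/3.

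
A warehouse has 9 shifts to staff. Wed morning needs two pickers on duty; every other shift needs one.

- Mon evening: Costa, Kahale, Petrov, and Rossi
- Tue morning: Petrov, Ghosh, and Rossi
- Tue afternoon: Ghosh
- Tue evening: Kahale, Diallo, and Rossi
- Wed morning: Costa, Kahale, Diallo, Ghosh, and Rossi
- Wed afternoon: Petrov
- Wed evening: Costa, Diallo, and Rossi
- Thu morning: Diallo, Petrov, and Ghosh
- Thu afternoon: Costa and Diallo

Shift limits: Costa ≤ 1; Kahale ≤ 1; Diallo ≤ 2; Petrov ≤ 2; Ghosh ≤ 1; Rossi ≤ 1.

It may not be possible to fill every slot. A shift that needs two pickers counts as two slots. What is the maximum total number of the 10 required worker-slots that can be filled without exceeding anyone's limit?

8

Total capacity across all pickers is 1+1+2+2+1+1 = 8, and 10 slots are needed, so at most 8 can be filled.
An assignment achieving 8: Mon evening→Rossi, Tue morning→Petrov, Tue afternoon→Ghosh, Tue evening→Kahale, Wed afternoon→Petrov, Wed evening→Diallo, Thu morning→Diallo, Thu afternoon→Costa.
Loads: Costa 1/1, Kahale 1/1, Diallo 2/2, Petrov 2/2, Ghosh 1/1, Rossi 1/1.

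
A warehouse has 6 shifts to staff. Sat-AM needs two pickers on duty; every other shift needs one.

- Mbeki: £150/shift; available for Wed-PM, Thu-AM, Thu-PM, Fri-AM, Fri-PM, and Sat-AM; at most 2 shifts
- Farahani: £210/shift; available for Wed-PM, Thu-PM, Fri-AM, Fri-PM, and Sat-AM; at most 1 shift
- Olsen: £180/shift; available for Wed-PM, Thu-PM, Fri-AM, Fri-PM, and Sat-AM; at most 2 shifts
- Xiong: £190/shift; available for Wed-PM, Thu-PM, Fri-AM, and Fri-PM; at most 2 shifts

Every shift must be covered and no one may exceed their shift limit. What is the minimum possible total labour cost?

Thu-AM can only be covered by Mbeki, so that assignment is forced.
Picking the cheapest available picker for each shift independently would cost £1080, but that ignores the shift limits.
An optimal schedule: Wed-PM→Olsen, Thu-AM→Mbeki, Thu-PM→Olsen, Fri-AM→Xiong, Fri-PM→Xiong, Sat-AM→Mbeki+Farahani.
Total: 180 + 150 + 180 + 190 + 190 + 150 + 210 = £1250.

£1250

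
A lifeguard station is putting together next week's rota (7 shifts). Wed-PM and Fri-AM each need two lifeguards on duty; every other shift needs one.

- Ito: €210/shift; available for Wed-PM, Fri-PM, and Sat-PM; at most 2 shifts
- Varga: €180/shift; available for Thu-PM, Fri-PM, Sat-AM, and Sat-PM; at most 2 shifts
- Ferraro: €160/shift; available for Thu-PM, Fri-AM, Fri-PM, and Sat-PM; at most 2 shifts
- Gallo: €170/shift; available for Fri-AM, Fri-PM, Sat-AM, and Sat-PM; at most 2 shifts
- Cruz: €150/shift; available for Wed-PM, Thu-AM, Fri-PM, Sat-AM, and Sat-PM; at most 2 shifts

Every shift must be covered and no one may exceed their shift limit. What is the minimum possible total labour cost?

Wed-PM can only be covered by Ito and Cruz, so that assignment is forced.
Thu-AM can only be covered by Cruz, so that assignment is forced.
Fri-AM can only be covered by Ferraro and Gallo, so that assignment is forced.
Picking the cheapest available lifeguard for each shift independently would cost €1450, but that ignores the shift limits.
An optimal schedule: Wed-PM→Cruz+Ito, Thu-AM→Cruz, Thu-PM→Ferraro, Fri-AM→Ferraro+Gallo, Fri-PM→Varga, Sat-AM→Gallo, Sat-PM→Varga.
Total: 150 + 210 + 150 + 160 + 160 + 170 + 180 + 170 + 180 = €1530.

€1530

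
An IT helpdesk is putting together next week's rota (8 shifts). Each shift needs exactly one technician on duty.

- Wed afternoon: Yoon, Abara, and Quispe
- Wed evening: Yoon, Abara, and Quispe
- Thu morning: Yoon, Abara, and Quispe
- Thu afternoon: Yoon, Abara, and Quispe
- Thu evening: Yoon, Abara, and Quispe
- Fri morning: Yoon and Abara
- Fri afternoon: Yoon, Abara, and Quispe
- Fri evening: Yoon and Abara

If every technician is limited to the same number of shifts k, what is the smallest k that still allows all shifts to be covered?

With 3 technicians and 8 worker-slots to fill, someone must work at least ⌈8/3⌉ = 3 shifts, so k ≥ 3.
k = 3 works: Wed afternoon→Yoon, Wed evening→Abara, Thu morning→Abara, Thu afternoon→Abara, Thu evening→Quispe, Fri morning→Yoon, Fri afternoon→Quispe, Fri evening→Yoon.
Loads: Yoon 3, Abara 3, Quispe 2 — all ≤ 3.

3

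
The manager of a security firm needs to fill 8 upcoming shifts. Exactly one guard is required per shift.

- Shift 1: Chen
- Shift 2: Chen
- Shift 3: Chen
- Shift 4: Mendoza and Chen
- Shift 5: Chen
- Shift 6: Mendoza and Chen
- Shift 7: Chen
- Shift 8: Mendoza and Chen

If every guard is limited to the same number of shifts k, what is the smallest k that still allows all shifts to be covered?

With 2 guards and 8 worker-slots to fill, someone must work at least ⌈8/2⌉ = 4 shifts, so k ≥ 4.
k = 4 fails: Shifts {Shift 1, Shift 2, Shift 3, Shift 5, Shift 7} need 5 worker-slots in total, but the guards available for any of those shifts (Chen) can supply at most 4 among them. So no valid schedule exists.
k = 5 works: Shift 1→Chen, Shift 2→Chen, Shift 3→Chen, Shift 4→Mendoza, Shift 5→Chen, Shift 6→Mendoza, Shift 7→Chen, Shift 8→Mendoza.
Loads: Mendoza 3, Chen 5 — all ≤ 5.

5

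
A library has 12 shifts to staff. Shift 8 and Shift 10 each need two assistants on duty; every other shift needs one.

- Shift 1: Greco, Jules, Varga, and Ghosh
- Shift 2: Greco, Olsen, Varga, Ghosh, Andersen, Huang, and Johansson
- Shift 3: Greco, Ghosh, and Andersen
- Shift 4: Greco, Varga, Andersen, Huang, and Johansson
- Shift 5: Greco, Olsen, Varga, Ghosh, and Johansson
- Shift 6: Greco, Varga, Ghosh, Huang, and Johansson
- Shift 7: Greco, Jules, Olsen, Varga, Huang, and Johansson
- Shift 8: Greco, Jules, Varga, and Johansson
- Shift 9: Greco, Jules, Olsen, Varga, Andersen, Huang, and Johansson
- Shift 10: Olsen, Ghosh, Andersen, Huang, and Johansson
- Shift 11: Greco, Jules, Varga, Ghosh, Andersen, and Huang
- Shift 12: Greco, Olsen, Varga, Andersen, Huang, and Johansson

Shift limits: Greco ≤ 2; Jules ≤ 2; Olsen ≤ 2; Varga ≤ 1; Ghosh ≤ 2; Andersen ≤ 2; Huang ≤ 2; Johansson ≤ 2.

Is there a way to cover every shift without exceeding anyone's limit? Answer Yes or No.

Yes

One valid schedule: Shift 1→Greco, Shift 2→Andersen, Shift 3→Greco, Shift 4→Varga, Shift 5→Olsen, Shift 6→Ghosh, Shift 7→Jules, Shift 8→Jules+Johansson, Shift 9→Andersen, Shift 10→Huang+Johansson, Shift 11→Ghosh, Shift 12→Olsen.
Loads: Greco 2/2, Jules 2/2, Olsen 2/2, Varga 1/1, Ghosh 2/2, Andersen 2/2, Huang 1/2, Johansson 2/2 — all within limits.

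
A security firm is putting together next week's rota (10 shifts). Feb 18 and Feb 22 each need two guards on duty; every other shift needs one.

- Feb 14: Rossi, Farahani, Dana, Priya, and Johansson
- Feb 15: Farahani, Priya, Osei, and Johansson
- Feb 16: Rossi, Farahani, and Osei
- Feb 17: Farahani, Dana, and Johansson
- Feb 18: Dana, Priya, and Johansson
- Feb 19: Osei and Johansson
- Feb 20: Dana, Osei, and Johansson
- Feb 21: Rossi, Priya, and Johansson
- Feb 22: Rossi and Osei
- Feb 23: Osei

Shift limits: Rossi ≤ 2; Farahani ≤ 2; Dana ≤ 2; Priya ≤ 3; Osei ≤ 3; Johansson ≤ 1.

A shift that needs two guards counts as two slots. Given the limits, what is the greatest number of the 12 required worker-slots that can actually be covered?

Total capacity across all guards is 2+2+2+3+3+1 = 13, and 12 slots are needed, so at most 12 can be filled.
An assignment achieving 12: Feb 14→Priya, Feb 15→Farahani, Feb 16→Rossi, Feb 17→Farahani, Feb 18→Dana+Priya, Feb 19→Osei, Feb 20→Dana, Feb 21→Priya, Feb 22→Rossi+Osei, Feb 23→Osei.
Loads: Rossi 2/2, Farahani 2/2, Dana 2/2, Priya 3/3, Osei 3/3, Johansson 0/1.

12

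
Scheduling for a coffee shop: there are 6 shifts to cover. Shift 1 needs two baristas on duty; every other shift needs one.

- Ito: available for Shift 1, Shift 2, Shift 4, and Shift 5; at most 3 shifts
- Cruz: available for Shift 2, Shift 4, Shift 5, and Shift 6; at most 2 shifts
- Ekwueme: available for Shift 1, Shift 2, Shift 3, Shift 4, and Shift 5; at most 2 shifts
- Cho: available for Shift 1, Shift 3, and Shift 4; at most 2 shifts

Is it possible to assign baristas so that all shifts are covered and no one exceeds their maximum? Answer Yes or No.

Yes

Shift 6 can only be covered by Cruz, so that assignment is forced.
One valid schedule: Shift 1→Ito+Ekwueme, Shift 2→Ito, Shift 3→Ekwueme, Shift 4→Cruz, Shift 5→Ito, Shift 6→Cruz.
Loads: Ito 3/3, Cruz 2/2, Ekwueme 2/2, Cho 0/2 — all within limits.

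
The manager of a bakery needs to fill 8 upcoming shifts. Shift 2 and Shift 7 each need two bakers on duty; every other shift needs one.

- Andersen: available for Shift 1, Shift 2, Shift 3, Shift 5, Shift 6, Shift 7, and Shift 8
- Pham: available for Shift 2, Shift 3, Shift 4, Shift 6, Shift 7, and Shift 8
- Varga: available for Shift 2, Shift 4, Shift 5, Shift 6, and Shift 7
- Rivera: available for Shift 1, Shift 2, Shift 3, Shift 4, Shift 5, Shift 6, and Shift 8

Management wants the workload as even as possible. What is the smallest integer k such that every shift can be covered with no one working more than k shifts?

With 4 bakers and 10 worker-slots to fill, someone must work at least ⌈10/4⌉ = 3 shifts, so k ≥ 3.
k = 3 works: Shift 1→Andersen, Shift 2→Varga+Rivera, Shift 3→Andersen, Shift 4→Pham, Shift 5→Andersen, Shift 6→Varga, Shift 7→Pham+Varga, Shift 8→Pham.
Loads: Andersen 3, Pham 3, Varga 3, Rivera 1 — all ≤ 3.

3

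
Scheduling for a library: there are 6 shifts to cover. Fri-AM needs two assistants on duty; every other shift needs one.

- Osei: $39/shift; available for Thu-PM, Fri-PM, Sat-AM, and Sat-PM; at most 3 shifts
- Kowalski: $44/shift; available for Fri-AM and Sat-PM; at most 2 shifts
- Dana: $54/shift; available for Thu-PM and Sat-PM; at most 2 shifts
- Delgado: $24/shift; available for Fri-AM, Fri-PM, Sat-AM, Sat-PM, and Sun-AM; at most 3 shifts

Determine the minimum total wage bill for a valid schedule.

$233

Fri-AM can only be covered by Kowalski and Delgado, so that assignment is forced.
Sun-AM can only be covered by Delgado, so that assignment is forced.
Picking the cheapest available assistant for each shift independently would cost $203, but that ignores the shift limits.
An optimal schedule: Thu-PM→Osei, Fri-AM→Delgado+Kowalski, Fri-PM→Delgado, Sat-AM→Osei, Sat-PM→Osei, Sun-AM→Delgado.
Total: 39 + 24 + 44 + 24 + 39 + 39 + 24 = $233.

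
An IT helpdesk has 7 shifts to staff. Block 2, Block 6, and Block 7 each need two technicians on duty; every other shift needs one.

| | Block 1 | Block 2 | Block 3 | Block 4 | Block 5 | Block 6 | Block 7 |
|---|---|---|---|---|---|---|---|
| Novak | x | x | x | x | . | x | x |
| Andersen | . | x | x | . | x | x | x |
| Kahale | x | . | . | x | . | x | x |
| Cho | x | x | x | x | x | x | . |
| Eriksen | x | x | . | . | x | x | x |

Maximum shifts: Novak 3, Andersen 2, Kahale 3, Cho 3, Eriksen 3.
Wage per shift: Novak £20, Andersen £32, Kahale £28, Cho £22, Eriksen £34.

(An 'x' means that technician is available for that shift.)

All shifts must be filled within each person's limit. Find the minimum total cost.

£242

Picking the cheapest available technician for each shift independently would cost £214, but that ignores the shift limits.
An optimal schedule: Block 1→Kahale, Block 2→Novak+Cho, Block 3→Novak, Block 4→Novak, Block 5→Cho, Block 6→Cho+Kahale, Block 7→Kahale+Andersen.
Total: 28 + 20 + 22 + 20 + 20 + 22 + 22 + 28 + 28 + 32 = £242.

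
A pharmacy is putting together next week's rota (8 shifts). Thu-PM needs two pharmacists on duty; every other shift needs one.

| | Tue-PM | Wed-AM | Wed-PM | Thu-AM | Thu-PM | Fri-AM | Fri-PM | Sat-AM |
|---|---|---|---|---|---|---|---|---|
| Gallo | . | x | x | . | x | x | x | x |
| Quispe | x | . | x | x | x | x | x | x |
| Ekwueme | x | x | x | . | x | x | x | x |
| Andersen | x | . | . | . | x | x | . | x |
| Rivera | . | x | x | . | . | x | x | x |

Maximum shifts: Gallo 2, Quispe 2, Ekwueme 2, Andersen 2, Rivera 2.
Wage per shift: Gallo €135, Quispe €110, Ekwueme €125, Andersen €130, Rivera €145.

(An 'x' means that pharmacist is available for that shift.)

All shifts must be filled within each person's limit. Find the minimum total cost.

€1145

Thu-AM can only be covered by Quispe, so that assignment is forced.
Picking the cheapest available pharmacist for each shift independently would cost €1020, but that ignores the shift limits.
An optimal schedule: Tue-PM→Quispe, Wed-AM→Gallo, Wed-PM→Gallo, Thu-AM→Quispe, Thu-PM→Ekwueme+Andersen, Fri-AM→Andersen, Fri-PM→Ekwueme, Sat-AM→Rivera.
Total: 110 + 135 + 135 + 110 + 125 + 130 + 130 + 125 + 145 = €1145.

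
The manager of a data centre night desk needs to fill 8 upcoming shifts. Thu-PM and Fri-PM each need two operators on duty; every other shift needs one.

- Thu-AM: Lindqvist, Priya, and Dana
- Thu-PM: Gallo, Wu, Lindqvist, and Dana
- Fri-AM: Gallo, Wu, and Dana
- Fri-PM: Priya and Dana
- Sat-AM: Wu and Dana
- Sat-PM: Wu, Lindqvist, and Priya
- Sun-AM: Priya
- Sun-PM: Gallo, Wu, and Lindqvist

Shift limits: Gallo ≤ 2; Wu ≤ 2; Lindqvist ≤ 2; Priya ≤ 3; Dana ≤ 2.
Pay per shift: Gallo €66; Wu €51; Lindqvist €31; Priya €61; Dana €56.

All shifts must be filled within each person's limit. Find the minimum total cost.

€525

Fri-PM can only be covered by Priya and Dana, so that assignment is forced.
Sun-AM can only be covered by Priya, so that assignment is forced.
Picking the cheapest available operator for each shift independently would cost €455, but that ignores the shift limits.
An optimal schedule: Thu-AM→Lindqvist, Thu-PM→Dana+Gallo, Fri-AM→Wu, Fri-PM→Dana+Priya, Sat-AM→Wu, Sat-PM→Priya, Sun-AM→Priya, Sun-PM→Lindqvist.
Total: 31 + 56 + 66 + 51 + 56 + 61 + 51 + 61 + 61 + 31 = €525.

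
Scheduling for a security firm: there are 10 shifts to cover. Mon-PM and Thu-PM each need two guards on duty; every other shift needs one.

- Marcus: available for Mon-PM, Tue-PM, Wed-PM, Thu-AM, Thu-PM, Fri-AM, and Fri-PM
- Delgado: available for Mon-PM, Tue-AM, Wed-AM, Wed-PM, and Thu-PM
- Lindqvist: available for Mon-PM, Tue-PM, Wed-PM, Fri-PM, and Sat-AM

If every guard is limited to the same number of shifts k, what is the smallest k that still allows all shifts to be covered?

With 3 guards and 12 worker-slots to fill, someone must work at least ⌈12/3⌉ = 4 shifts, so k ≥ 4.
k = 4 works: Mon-PM→Delgado+Lindqvist, Tue-AM→Delgado, Tue-PM→Marcus, Wed-AM→Delgado, Wed-PM→Lindqvist, Thu-AM→Marcus, Thu-PM→Marcus+Delgado, Fri-AM→Marcus, Fri-PM→Lindqvist, Sat-AM→Lindqvist.
Loads: Marcus 4, Delgado 4, Lindqvist 4 — all ≤ 4.

4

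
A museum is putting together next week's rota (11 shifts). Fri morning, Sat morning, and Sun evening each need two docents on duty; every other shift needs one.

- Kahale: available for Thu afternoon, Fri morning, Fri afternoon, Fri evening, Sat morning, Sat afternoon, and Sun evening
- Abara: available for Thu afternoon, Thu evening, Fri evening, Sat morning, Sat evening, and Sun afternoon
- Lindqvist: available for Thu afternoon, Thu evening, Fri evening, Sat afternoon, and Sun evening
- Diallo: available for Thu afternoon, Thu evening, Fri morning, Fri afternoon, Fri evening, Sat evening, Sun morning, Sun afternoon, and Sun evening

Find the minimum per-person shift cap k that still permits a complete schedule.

With 4 docents and 14 worker-slots to fill, someone must work at least ⌈14/4⌉ = 4 shifts, so k ≥ 4.
k = 4 works: Thu afternoon→Lindqvist, Thu evening→Abara, Fri morning→Kahale+Diallo, Fri afternoon→Kahale, Fri evening→Lindqvist, Sat morning→Kahale+Abara, Sat afternoon→Kahale, Sat evening→Abara, Sun morning→Diallo, Sun afternoon→Abara, Sun evening→Lindqvist+Diallo.
Loads: Kahale 4, Abara 4, Lindqvist 3, Diallo 3 — all ≤ 4.

4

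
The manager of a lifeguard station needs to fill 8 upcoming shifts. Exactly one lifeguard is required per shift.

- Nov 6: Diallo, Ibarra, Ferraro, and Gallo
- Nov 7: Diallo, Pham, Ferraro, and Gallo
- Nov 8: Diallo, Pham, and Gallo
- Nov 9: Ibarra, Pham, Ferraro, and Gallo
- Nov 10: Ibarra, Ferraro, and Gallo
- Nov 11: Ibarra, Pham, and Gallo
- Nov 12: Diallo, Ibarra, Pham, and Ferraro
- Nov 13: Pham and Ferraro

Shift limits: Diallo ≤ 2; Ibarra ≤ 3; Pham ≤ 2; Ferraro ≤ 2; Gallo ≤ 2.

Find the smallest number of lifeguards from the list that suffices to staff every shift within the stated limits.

4

8 slots to fill and no one can take more than 3, so at least ⌈8/3⌉ = 3 lifeguards are needed.
Any 3 lifeguards together have capacity at most 3+2+2 = 7 < 8 slots, so 3 can never suffice.
Diallo, Ibarra, Pham, and Ferraro alone can cover everything: Nov 6→Diallo, Nov 7→Pham, Nov 8→Diallo, Nov 9→Ibarra, Nov 10→Ibarra, Nov 11→Ibarra, Nov 12→Ferraro, Nov 13→Pham.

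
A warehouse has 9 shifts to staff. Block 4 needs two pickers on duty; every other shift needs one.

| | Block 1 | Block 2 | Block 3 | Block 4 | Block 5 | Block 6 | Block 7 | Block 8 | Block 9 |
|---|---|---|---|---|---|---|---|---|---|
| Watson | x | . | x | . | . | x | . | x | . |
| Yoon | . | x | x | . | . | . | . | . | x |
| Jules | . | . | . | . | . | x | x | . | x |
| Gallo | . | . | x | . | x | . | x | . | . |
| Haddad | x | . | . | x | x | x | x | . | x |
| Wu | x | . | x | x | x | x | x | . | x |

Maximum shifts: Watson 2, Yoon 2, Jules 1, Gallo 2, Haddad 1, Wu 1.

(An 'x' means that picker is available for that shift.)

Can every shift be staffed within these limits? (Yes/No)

No

Total capacity is 2+2+1+2+1+1 = 9 but 10 worker-slots are needed — infeasible.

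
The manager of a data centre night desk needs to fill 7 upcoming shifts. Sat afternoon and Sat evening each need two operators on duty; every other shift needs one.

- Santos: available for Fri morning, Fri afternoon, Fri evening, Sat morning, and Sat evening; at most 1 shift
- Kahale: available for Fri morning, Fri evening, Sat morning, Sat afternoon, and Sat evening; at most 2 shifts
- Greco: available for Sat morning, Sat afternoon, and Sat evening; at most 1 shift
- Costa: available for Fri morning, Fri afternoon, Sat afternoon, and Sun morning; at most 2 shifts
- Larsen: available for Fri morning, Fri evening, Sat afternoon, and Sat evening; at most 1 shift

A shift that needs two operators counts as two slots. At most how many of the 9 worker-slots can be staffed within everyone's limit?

7

Total capacity across all operators is 1+2+1+2+1 = 7, and 9 slots are needed, so at most 7 can be filled.
An assignment achieving 7: Fri morning→Costa, Fri afternoon→Santos, Fri evening→Kahale, Sat morning→Kahale, Sat afternoon→Greco+Larsen, Sun morning→Costa.
Loads: Santos 1/1, Kahale 2/2, Greco 1/1, Costa 2/2, Larsen 1/1.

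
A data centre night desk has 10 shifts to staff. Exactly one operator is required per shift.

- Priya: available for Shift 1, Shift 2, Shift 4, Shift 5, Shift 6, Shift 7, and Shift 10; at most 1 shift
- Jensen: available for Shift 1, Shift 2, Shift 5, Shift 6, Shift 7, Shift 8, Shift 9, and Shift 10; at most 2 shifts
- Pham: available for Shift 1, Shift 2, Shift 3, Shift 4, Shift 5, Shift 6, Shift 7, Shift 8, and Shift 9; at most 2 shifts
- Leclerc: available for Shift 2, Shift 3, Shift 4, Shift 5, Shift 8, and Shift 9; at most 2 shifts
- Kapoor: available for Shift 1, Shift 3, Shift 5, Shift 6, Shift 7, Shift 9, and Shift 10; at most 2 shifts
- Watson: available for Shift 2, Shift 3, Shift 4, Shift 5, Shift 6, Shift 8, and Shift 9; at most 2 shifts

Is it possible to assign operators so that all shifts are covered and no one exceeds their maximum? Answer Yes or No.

Yes

One valid schedule: Shift 1→Jensen, Shift 2→Leclerc, Shift 3→Pham, Shift 4→Pham, Shift 5→Watson, Shift 6→Kapoor, Shift 7→Jensen, Shift 8→Leclerc, Shift 9→Kapoor, Shift 10→Priya.
Loads: Priya 1/1, Jensen 2/2, Pham 2/2, Leclerc 2/2, Kapoor 2/2, Watson 1/2 — all within limits.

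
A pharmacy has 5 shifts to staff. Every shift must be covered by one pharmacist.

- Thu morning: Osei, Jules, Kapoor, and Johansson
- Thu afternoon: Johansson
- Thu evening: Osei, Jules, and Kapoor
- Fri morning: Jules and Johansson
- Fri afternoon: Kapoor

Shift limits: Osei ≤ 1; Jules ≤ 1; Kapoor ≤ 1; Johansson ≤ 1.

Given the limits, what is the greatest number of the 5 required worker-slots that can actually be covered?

Total capacity across all pharmacists is 1+1+1+1 = 4, and 5 slots are needed, so at most 4 can be filled.
An assignment achieving 4: Thu afternoon→Johansson, Thu evening→Osei, Fri morning→Jules, Fri afternoon→Kapoor.
Loads: Osei 1/1, Jules 1/1, Kapoor 1/1, Johansson 1/1.

4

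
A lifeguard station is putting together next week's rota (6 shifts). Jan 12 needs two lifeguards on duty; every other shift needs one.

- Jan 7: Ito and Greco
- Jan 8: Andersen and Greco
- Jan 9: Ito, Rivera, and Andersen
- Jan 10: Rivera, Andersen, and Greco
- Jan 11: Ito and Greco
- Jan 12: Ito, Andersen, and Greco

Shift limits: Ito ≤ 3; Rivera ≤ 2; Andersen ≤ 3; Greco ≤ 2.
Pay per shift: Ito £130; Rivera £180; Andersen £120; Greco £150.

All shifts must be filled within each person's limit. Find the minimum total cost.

£900

Picking the cheapest available lifeguard for each shift independently would cost £870, but that ignores the shift limits.
An optimal schedule: Jan 7→Ito, Jan 8→Andersen, Jan 9→Andersen, Jan 10→Andersen, Jan 11→Ito, Jan 12→Ito+Greco.
Total: 130 + 120 + 120 + 120 + 130 + 130 + 150 = £900.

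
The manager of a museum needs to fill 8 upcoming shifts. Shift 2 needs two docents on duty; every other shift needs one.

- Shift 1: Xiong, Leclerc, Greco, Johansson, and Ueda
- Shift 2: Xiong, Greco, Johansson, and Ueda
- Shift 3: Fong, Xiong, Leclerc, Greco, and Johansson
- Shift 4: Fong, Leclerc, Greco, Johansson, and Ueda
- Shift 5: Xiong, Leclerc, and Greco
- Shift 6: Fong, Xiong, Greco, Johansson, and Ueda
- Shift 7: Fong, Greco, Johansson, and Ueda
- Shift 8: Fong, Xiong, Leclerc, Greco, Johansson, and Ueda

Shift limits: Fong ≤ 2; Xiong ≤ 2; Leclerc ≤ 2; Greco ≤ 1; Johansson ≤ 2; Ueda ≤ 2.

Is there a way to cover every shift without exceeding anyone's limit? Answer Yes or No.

Yes

One valid schedule: Shift 1→Xiong, Shift 2→Johansson+Ueda, Shift 3→Fong, Shift 4→Leclerc, Shift 5→Xiong, Shift 6→Greco, Shift 7→Fong, Shift 8→Leclerc.
Loads: Fong 2/2, Xiong 2/2, Leclerc 2/2, Greco 1/1, Johansson 1/2, Ueda 1/2 — all within limits.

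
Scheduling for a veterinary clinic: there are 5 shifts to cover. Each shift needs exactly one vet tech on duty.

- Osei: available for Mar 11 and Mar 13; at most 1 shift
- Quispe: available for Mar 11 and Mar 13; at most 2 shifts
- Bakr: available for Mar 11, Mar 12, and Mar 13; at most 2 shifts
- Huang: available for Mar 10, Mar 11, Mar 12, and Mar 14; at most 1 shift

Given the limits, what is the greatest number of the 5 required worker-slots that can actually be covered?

Total capacity across all vet techs is 1+2+2+1 = 6, and 5 slots are needed, so at most 5 can be filled.
Shifts {Mar 10, Mar 14} need 2 slots but only Huang are available for them, supplying at most 1 — so at least 1 slot must go unfilled.
An assignment achieving 4: Mar 10→Huang, Mar 11→Quispe, Mar 12→Bakr, Mar 13→Osei.
Loads: Osei 1/1, Quispe 1/2, Bakr 1/2, Huang 1/1.

4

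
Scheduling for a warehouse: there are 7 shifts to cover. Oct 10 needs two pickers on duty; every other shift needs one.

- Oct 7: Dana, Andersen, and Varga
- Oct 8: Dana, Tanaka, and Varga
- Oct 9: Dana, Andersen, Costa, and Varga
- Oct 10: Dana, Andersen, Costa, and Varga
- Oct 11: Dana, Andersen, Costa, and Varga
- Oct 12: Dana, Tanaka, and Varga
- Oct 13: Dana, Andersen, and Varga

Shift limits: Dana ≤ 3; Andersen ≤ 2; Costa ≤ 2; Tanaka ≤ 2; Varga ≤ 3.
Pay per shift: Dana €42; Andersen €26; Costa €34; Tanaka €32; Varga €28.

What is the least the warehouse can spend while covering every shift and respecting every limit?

Picking the cheapest available picker for each shift independently would cost €214, but that ignores the shift limits.
An optimal schedule: Oct 7→Andersen, Oct 8→Tanaka, Oct 9→Varga, Oct 10→Varga+Costa, Oct 11→Varga, Oct 12→Tanaka, Oct 13→Andersen.
Total: 26 + 32 + 28 + 28 + 34 + 28 + 32 + 26 = €234.

€234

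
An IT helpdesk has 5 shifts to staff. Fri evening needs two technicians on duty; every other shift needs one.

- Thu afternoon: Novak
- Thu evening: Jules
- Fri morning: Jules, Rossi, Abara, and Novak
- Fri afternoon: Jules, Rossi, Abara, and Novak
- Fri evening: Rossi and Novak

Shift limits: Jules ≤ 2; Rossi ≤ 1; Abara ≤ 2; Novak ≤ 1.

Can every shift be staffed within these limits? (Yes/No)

No

Total capacity is 6 and 6 slots are needed, so capacity alone doesn't rule it out.
Shifts {Thu afternoon, Fri evening} need 3 worker-slots in total, but the technicians available for any of those shifts (Rossi and Novak) can supply at most 2 among them. So no valid schedule exists.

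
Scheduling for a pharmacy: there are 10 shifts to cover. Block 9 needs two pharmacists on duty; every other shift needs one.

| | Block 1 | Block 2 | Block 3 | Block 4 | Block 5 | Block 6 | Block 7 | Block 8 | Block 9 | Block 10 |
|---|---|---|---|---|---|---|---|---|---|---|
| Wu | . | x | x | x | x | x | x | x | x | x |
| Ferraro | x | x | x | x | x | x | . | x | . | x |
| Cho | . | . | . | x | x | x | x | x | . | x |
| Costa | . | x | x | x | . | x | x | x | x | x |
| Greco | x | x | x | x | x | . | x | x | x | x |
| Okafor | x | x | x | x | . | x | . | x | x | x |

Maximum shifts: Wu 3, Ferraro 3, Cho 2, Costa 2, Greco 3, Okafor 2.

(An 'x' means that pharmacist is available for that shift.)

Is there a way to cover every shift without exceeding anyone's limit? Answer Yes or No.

Yes

One valid schedule: Block 1→Ferraro, Block 2→Wu, Block 3→Ferraro, Block 4→Cho, Block 5→Wu, Block 6→Ferraro, Block 7→Wu, Block 8→Cho, Block 9→Costa+Greco, Block 10→Costa.
Loads: Wu 3/3, Ferraro 3/3, Cho 2/2, Costa 2/2, Greco 1/3, Okafor 0/2 — all within limits.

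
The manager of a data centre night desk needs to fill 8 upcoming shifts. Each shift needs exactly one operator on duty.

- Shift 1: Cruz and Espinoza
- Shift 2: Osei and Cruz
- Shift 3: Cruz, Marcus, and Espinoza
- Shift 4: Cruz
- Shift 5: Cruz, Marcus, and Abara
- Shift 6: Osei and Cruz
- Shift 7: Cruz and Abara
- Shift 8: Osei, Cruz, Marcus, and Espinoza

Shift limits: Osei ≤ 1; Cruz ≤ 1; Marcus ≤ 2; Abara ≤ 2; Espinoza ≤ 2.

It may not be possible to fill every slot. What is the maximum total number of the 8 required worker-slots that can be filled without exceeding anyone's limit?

7

Total capacity across all operators is 1+1+2+2+2 = 8, and 8 slots are needed, so at most 8 can be filled.
Shifts {Shift 2, Shift 4, Shift 6} need 3 slots but only Osei and Cruz are available for them, supplying at most 2 — so at least 1 slot must go unfilled.
An assignment achieving 7: Shift 1→Espinoza, Shift 2→Osei, Shift 3→Marcus, Shift 4→Cruz, Shift 5→Marcus, Shift 7→Abara, Shift 8→Espinoza.
Loads: Osei 1/1, Cruz 1/1, Marcus 2/2, Abara 1/2, Espinoza 2/2.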